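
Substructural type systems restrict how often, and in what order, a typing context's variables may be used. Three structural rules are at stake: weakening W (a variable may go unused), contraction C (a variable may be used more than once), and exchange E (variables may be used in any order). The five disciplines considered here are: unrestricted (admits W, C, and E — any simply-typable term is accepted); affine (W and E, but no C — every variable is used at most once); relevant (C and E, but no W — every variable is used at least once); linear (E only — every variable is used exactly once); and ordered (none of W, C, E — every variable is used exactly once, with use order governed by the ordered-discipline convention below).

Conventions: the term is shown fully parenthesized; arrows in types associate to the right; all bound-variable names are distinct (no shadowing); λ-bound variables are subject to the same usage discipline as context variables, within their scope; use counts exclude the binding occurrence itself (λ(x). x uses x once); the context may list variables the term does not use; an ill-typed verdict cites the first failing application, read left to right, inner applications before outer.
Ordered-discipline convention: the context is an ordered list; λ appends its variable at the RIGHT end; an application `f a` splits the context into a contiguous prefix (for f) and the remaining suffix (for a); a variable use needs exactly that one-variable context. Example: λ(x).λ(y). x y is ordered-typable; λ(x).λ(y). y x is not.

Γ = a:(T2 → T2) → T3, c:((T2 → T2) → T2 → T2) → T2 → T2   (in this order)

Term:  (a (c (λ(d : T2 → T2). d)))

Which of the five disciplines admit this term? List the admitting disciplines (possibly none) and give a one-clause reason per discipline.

admitted by: ordered, linear, affine, relevant, unrestricted
counts: a=1; c=1; d [bound]=1
order of uses: a, c, d
typing: well-typed at T3
ordered ✓ (one use each (a, c, d); ordered split holds)
linear ✓ (a, c, d: one use apiece)
affine ✓ (none of a, c, d used more than once)
relevant ✓ (at least one use each (a, c, d))
unrestricted ✓ (well-typed at T3; no restrictions here)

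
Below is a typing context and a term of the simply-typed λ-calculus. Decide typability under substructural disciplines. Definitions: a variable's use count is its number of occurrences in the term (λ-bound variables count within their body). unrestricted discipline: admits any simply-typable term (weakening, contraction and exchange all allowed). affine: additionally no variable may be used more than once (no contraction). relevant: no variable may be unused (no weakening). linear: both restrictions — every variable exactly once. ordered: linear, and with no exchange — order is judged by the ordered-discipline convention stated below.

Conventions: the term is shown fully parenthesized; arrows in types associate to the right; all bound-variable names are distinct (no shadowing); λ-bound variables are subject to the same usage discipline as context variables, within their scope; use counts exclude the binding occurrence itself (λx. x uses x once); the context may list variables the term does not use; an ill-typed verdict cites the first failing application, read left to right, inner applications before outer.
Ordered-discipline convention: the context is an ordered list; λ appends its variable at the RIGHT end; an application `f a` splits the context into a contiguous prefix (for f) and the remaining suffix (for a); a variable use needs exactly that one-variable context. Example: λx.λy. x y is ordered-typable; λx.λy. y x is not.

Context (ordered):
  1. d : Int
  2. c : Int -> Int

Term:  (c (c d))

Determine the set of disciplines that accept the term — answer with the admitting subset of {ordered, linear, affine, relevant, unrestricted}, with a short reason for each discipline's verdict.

admitting disciplines: relevant, unrestricted
variable uses: d: 1×, c: 2×
use order (left to right): c, c, d
typing: well-typed at Int
ordered: ✗ — uses contraction: c ×2
linear: ✗ — uses contraction: c ×2
affine: ✗ — uses contraction: c ×2
relevant: ✓ — every one of d, c appears
unrestricted: ✓ — typability at Int is all that's needed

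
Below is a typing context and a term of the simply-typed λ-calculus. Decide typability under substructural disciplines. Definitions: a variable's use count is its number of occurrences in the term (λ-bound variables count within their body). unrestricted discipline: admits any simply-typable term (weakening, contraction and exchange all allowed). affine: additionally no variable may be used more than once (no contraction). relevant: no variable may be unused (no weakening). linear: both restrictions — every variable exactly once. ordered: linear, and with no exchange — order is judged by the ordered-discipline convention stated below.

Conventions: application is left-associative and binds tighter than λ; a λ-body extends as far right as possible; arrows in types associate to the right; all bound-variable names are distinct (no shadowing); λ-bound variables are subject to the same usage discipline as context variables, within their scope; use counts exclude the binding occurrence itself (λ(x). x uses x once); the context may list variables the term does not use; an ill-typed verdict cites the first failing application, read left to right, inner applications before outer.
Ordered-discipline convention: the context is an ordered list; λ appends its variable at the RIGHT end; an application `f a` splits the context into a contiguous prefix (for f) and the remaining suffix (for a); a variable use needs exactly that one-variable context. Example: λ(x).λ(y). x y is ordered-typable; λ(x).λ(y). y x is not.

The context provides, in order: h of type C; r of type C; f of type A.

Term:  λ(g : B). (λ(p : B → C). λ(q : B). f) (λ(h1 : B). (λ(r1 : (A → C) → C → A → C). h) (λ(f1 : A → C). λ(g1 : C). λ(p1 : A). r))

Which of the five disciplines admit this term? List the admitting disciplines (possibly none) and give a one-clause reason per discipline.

accepted by: affine, unrestricted
use counts: h: 1×, r: 1×, f: 1×, g [bound]: 0×, p [bound]: 0×, q [bound]: 0×, h1 [bound]: 0×, r1 [bound]: 0×, f1 [bound]: 0×, g1 [bound]: 0×, p1 [bound]: 0×
uses in reading order: f, h, r
typing: well-typed — term : B → B → A
ordered ✗ (needs weakening: g, p, q, h1, r1, f1, g1, p1 unused)
linear ✗ (needs weakening: g, p, q, h1, r1, f1, g1, p1 unused)
affine ✓ (no duplicate uses among h, r, f, g, p, q, h1, r1, f1, g1, p1)
relevant ✗ (needs weakening: g, p, q, h1, r1, f1, g1, p1 unused)
unrestricted ✓ (simply typable at B → B → A; W, C, E all held)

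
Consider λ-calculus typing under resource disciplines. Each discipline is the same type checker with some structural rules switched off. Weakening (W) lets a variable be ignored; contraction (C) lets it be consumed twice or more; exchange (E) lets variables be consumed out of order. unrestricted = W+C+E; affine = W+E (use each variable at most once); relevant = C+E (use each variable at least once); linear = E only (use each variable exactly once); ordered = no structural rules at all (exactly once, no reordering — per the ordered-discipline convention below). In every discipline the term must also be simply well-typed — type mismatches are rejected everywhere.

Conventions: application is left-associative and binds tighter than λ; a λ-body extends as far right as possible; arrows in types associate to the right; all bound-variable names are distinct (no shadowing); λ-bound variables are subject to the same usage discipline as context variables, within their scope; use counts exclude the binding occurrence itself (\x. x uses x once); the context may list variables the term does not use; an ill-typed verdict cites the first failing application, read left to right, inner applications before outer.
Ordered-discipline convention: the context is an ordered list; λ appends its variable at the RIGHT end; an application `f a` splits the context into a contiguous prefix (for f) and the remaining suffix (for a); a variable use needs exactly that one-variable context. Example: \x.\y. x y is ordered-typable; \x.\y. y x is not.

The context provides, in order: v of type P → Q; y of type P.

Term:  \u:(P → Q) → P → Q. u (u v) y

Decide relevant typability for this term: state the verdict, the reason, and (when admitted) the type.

yes — v, y, u: all used, weakening unneeded; term : ((P → Q) → P → Q) → Q
use counts: v: 1, y: 1, u [bound]: 2
uses in reading order: u, u, v, y
typing: well-typed at ((P → Q) → P → Q) → Q
across the five disciplines: ordered ✗, linear ✗, affine ✗, relevant ✓, unrestricted ✓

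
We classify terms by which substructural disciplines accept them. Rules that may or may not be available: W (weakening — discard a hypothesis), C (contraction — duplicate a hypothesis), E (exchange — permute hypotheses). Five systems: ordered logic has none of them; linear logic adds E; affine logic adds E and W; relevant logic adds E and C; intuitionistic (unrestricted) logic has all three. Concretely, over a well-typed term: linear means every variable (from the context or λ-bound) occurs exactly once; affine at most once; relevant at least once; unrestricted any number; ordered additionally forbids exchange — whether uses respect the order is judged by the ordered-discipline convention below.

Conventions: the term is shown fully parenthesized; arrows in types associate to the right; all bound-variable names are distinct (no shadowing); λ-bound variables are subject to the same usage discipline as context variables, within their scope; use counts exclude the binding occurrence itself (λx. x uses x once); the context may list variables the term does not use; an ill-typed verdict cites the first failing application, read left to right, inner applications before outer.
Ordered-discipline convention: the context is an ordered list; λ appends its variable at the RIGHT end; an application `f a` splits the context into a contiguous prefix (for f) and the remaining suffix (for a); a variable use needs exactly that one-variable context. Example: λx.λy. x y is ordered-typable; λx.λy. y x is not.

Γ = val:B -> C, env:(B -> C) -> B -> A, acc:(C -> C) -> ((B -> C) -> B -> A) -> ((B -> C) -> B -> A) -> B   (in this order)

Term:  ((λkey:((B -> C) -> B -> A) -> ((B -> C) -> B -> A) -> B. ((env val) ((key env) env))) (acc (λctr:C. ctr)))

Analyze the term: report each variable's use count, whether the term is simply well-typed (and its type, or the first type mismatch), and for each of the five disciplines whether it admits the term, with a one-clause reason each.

use counts: val: 1, env: 3, acc: 1, key (λ-bound): 1, ctr (λ-bound): 1
left-to-right use order: env, val, key, env, env, acc, ctr
typing: the term checks, with type A
ordered ✗ (uses contraction: env ×3)
linear ✗ (uses contraction: env ×3)
affine ✗ (uses contraction: env ×3)
relevant ✓ (none of val, env, acc, key, ctr goes unused)
unrestricted ✓ (type-checks (A) and nothing is barred)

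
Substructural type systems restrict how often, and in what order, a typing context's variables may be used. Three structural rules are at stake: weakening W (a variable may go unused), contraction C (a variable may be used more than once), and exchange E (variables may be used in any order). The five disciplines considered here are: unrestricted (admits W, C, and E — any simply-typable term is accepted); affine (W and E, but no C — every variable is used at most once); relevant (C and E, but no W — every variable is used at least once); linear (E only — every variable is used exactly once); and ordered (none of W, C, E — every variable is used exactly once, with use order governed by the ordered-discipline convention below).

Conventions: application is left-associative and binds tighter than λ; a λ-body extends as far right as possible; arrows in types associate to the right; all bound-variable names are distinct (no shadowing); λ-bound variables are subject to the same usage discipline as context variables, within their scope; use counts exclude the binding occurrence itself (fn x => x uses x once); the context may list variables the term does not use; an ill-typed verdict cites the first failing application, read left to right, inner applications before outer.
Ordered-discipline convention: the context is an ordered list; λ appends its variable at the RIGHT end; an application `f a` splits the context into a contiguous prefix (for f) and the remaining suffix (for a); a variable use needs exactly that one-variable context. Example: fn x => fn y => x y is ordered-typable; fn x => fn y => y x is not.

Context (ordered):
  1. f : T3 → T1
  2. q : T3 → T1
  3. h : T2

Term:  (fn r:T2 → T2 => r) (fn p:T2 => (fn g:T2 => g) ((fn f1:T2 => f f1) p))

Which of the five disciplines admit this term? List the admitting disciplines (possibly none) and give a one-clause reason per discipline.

accepted by: none
variable uses: f: 1×, q: 0×, h: 0×, r (bound): 1×, p (bound): 1×, g (bound): 1×, f1 (bound): 1×
left-to-right use order: r, g, f, f1, p
typing: ill-typed: a function awaiting T3 gets T2
ordered: ✗ — not simply typable
linear: ✗ — fails simple typing
affine: ✗ — a type mismatch blocks all five
relevant: ✗ — the type mismatch rejects it
unrestricted: ✗ — not simply typable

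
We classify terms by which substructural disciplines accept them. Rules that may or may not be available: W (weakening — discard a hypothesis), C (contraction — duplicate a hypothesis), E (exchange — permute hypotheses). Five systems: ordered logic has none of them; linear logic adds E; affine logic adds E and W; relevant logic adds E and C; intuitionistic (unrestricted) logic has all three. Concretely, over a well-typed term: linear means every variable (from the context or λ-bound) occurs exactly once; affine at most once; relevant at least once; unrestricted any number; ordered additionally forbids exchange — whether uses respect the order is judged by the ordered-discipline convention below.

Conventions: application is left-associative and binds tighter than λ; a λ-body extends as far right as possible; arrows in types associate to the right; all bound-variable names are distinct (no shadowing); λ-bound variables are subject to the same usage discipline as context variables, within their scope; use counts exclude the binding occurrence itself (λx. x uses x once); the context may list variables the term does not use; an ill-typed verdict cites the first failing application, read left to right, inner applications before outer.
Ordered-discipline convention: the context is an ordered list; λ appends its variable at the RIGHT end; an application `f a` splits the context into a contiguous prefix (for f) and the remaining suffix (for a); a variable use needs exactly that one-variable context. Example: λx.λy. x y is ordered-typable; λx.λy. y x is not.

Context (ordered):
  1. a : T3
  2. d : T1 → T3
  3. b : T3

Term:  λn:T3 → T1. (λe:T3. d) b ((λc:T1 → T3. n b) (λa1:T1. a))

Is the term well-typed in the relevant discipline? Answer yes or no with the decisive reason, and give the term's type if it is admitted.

no — e, c, a1 never used (weakening)
variable uses: a=1, d=1, b=2, n (bound)=1, e (bound)=0, c (bound)=0, a1 (bound)=0
order of uses: d, b, n, b, a
typing: well-typed at (T3 → T1) → T3
per-discipline verdicts: ordered ✗, linear ✗, affine ✗, relevant ✗, unrestricted ✓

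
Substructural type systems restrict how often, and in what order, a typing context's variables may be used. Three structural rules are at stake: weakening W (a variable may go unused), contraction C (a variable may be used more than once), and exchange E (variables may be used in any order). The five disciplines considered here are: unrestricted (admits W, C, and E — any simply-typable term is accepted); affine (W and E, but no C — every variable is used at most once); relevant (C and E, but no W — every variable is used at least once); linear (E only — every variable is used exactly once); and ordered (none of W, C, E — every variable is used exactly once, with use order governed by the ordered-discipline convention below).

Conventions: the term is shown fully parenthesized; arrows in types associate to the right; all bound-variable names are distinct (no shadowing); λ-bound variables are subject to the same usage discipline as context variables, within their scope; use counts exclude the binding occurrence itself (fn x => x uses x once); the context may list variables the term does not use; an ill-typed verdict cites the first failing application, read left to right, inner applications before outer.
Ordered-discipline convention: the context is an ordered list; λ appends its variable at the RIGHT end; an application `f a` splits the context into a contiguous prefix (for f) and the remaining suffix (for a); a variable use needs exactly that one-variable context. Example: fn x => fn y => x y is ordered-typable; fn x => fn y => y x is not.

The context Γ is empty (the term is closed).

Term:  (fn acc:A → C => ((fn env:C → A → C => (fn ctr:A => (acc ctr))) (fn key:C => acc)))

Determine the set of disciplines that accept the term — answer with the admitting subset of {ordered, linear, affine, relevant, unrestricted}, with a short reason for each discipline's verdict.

admitted in: unrestricted
usage: acc (λ-bound)=2; env (λ-bound)=0; ctr (λ-bound)=1; key (λ-bound)=0
uses in reading order: acc, ctr, acc
typing: the term checks, with type (A → C) → A → C
ordered: ✗ — repeated use of acc ×2; unused: env, key — weakening required
linear: ✗ — repeated use of acc ×2; unused: env, key — weakening required
affine: ✗ — repeated use of acc ×2
relevant: ✗ — unused: env, key — weakening required
unrestricted: ✓ — type-checks ((A → C) → A → C) and nothing is barred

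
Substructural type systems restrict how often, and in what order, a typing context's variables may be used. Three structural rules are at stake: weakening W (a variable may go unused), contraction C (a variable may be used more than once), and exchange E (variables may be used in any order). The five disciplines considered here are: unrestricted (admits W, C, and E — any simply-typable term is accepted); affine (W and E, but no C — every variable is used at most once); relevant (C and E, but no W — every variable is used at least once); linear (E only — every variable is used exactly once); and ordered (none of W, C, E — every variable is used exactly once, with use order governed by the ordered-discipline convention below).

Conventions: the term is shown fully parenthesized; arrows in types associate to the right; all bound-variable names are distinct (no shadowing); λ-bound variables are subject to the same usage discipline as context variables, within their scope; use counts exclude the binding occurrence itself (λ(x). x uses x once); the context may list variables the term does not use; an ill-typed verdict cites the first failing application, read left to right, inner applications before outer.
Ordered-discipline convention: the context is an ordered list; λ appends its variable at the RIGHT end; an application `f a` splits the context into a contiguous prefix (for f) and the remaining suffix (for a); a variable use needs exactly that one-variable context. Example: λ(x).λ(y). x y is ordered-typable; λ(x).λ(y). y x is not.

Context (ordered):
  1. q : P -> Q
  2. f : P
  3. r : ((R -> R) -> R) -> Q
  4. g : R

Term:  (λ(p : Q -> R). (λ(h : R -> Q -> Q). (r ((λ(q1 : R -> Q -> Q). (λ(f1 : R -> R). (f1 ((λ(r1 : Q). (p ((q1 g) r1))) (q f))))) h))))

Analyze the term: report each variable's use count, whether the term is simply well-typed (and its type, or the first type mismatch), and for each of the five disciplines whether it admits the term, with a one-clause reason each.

counts: q=1, f=1, r=1, g=1, p [bound]=1, h [bound]=1, q1 [bound]=1, f1 [bound]=1, r1 [bound]=1
left-to-right use order: r, f1, p, q1, g, r1, q, f, h
typing: ✓ — (Q -> R) -> (R -> Q -> Q) -> Q
ordered ✗ (no contiguous prefix/suffix split fits r, f1, p, q1, g, r1, q, f, h)
linear ✓ (single use per variable (q, f, r, g, p, h, q1, f1, r1))
affine ✓ (none of q, f, r, g, p, h, q1, f1, r1 used more than once)
relevant ✓ (every one of q, f, r, g, p, h, q1, f1, r1 appears)
unrestricted ✓ (typability at (Q -> R) -> (R -> Q -> Q) -> Q is all that's needed)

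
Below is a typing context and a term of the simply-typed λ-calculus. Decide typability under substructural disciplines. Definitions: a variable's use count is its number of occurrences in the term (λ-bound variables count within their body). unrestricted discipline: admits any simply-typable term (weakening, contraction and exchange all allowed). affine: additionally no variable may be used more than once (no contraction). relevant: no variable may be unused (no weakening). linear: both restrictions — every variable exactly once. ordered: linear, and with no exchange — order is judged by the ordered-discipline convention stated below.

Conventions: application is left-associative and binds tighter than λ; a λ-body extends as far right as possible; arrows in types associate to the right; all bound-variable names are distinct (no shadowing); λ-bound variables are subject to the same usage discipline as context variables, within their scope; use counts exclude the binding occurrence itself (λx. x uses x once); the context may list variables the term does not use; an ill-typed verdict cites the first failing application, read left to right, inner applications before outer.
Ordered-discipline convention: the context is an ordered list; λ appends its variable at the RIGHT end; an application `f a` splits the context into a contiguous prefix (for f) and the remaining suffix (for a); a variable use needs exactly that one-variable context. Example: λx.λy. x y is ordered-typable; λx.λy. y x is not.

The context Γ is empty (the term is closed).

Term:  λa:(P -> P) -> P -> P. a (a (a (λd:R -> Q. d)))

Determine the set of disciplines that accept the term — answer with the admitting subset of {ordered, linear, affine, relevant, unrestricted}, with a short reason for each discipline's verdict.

accepted by: none
use counts: a (bound) ×3, d (bound) ×1
uses in reading order: a, a, a, d
typing: ill-typed: argument of type (R -> Q) -> R -> Q where P -> P is required
ordered: ✗, not simply typable
linear: ✗, fails simple typing
affine: ✗, a type mismatch blocks all five
relevant: ✗, the type mismatch rejects it
unrestricted: ✗, not simply typable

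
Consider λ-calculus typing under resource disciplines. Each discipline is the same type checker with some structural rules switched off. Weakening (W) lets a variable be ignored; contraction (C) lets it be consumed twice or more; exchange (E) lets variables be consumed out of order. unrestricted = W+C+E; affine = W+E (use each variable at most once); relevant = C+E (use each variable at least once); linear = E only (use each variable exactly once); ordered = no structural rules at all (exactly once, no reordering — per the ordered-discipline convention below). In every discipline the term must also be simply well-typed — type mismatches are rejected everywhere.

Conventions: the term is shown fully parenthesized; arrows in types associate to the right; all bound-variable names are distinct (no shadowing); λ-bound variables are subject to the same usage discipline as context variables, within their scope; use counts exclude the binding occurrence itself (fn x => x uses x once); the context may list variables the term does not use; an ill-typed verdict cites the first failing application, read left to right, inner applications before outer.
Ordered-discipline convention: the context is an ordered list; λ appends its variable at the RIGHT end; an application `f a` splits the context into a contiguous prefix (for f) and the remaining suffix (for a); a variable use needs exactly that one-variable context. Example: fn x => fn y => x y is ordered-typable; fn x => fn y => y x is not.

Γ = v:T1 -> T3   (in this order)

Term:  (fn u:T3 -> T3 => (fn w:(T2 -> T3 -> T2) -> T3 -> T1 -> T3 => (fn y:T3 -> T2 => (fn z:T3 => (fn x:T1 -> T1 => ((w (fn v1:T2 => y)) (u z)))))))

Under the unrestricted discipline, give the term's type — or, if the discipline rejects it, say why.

term : (T3 -> T3) -> ((T2 -> T3 -> T2) -> T3 -> T1 -> T3) -> (T3 -> T2) -> T3 -> (T1 -> T1) -> T1 -> T3
usage: v=0; u [bound]=1; w [bound]=1; y [bound]=1; z [bound]=1; x [bound]=0; v1 [bound]=0
left-to-right use order: w, y, u, z
typing: well-typed at (T3 -> T3) -> ((T2 -> T3 -> T2) -> T3 -> T1 -> T3) -> (T3 -> T2) -> T3 -> (T1 -> T1) -> T1 -> T3
all disciplines: ordered ✗; linear ✗; affine ✓; relevant ✗; unrestricted ✓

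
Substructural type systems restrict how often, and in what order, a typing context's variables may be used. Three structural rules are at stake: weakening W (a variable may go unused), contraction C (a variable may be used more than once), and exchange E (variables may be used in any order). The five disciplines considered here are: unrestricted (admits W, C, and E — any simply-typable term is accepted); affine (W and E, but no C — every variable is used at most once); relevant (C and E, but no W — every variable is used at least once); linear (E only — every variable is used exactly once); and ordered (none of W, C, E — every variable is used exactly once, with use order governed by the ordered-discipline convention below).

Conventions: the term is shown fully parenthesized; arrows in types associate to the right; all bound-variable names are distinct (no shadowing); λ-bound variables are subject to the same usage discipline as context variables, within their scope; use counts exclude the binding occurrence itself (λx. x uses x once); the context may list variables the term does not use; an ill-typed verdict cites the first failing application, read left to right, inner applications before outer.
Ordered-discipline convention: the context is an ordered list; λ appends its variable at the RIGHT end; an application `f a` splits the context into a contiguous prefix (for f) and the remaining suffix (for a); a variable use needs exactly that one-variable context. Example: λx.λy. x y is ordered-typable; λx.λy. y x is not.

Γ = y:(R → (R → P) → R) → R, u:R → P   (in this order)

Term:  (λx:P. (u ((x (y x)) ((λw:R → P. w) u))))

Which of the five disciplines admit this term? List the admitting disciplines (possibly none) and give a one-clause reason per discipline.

admitted in: none
variable uses: y: 1; u: 2; x (bound): 2; w (bound): 1
order of uses: u, x, y, x, w, u
typing: ill-typed: an argument P mismatches the expected R → (R → P) → R
ordered: ✗, the type mismatch rejects it
linear: ✗, not simply typable
affine: ✗, fails simple typing
relevant: ✗, a type mismatch blocks all five
unrestricted: ✗, the type mismatch rejects it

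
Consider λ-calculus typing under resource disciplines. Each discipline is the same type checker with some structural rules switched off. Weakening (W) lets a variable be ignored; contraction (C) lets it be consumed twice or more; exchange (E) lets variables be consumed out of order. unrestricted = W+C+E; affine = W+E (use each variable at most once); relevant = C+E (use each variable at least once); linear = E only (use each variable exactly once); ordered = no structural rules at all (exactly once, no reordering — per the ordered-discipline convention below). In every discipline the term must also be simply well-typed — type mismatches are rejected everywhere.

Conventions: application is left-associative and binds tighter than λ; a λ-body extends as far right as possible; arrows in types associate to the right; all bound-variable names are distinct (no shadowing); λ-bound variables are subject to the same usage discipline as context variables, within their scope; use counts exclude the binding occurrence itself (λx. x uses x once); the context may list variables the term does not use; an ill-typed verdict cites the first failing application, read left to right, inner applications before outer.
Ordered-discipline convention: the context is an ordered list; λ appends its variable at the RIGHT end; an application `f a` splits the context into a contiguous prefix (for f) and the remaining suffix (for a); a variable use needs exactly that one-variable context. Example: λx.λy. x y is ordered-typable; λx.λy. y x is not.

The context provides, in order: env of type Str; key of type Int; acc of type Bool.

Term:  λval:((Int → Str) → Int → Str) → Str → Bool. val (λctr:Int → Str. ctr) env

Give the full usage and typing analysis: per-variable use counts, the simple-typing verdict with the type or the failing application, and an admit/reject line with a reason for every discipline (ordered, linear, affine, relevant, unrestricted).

usage: env=1, key=0, acc=0, val (bound)=1, ctr (bound)=1
left-to-right use order: val, ctr, env
typing: well-typed — term : (((Int → Str) → Int → Str) → Str → Bool) → Bool
ordered: ✗ — key, acc left unused
linear: ✗ — key, acc left unused
affine: ✓ — env, key, acc, val, ctr: no repeats, contraction unneeded
relevant: ✗ — key, acc left unused
unrestricted: ✓ — well-typed at (((Int → Str) → Int → Str) → Str → Bool) → Bool; no restrictions here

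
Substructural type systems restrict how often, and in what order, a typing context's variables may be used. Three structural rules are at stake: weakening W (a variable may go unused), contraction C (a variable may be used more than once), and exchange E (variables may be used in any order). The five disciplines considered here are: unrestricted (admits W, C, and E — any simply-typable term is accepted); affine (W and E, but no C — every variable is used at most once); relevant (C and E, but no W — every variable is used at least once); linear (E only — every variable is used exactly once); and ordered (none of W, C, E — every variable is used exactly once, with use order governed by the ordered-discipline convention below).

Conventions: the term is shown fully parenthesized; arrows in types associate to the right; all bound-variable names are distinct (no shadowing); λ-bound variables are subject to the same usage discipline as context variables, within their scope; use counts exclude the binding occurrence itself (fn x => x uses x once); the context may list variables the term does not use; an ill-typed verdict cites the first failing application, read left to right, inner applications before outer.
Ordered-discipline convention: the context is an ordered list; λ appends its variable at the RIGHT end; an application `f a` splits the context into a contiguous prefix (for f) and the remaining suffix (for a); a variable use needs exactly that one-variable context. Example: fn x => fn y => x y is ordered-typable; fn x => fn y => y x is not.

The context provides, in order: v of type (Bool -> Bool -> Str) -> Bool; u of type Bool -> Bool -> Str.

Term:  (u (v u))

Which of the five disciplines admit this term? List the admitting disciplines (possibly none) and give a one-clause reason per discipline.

admitted in: relevant, unrestricted
variable uses: v: 1, u: 2
order of uses: u, v, u
typing: ✓ — Bool -> Str
ordered ✗ (needs contraction — u ×2)
linear ✗ (needs contraction — u ×2)
affine ✗ (needs contraction — u ×2)
relevant ✓ (at least one use each (v, u))
unrestricted ✓ (well-typed at Bool -> Str; no restrictions here)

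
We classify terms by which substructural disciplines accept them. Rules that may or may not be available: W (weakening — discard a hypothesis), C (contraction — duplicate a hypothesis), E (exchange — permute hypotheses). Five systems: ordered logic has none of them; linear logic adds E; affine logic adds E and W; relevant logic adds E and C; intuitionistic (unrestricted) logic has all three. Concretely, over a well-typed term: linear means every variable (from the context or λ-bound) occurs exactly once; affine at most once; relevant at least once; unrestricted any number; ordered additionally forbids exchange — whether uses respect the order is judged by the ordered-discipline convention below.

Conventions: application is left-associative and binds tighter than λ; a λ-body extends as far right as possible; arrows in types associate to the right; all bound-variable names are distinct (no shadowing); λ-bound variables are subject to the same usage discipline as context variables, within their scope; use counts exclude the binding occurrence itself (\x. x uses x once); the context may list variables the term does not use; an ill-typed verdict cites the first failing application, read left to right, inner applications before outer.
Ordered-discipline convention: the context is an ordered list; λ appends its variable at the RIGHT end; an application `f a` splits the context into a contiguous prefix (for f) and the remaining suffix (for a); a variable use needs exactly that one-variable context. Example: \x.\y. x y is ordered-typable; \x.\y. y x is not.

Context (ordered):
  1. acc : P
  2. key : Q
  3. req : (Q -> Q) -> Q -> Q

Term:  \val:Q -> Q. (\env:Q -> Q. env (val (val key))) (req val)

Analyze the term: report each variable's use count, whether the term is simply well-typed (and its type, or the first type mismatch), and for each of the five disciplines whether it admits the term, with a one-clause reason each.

usage: acc ×0; key ×1; req ×1; val [bound] ×3; env [bound] ×1
left-to-right use order: env, val, val, key, req, val
typing: well-typed at (Q -> Q) -> Q
ordered: ✗ — uses contraction: val ×3; needs weakening: acc unused
linear: ✗ — uses contraction: val ×3; needs weakening: acc unused
affine: ✗ — uses contraction: val ×3
relevant: ✗ — needs weakening: acc unused
unrestricted: ✓ — type-checks ((Q -> Q) -> Q) and nothing is barred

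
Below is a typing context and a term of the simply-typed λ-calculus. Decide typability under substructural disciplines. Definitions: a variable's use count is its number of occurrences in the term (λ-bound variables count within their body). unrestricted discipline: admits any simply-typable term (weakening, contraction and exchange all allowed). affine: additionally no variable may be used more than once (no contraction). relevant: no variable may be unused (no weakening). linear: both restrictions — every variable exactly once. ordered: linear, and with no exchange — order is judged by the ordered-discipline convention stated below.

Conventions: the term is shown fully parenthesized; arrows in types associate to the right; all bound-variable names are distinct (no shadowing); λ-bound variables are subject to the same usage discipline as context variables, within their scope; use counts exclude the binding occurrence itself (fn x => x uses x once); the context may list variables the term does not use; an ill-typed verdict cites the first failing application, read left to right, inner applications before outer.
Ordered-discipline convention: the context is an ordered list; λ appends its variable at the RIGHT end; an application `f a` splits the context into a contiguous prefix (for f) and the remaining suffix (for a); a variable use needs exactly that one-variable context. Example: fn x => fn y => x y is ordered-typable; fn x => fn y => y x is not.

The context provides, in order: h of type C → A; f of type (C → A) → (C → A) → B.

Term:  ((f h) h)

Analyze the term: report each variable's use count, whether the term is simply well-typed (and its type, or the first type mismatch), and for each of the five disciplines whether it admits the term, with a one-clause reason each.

usage: h ×2, f ×1
order of uses: f, h, h
typing: well-typed — term : B
ordered ✗ (uses contraction: h ×2)
linear ✗ (uses contraction: h ×2)
affine ✗ (uses contraction: h ×2)
relevant ✓ (h, f: all used, weakening unneeded)
unrestricted ✓ (simply typable at B; W, C, E all held)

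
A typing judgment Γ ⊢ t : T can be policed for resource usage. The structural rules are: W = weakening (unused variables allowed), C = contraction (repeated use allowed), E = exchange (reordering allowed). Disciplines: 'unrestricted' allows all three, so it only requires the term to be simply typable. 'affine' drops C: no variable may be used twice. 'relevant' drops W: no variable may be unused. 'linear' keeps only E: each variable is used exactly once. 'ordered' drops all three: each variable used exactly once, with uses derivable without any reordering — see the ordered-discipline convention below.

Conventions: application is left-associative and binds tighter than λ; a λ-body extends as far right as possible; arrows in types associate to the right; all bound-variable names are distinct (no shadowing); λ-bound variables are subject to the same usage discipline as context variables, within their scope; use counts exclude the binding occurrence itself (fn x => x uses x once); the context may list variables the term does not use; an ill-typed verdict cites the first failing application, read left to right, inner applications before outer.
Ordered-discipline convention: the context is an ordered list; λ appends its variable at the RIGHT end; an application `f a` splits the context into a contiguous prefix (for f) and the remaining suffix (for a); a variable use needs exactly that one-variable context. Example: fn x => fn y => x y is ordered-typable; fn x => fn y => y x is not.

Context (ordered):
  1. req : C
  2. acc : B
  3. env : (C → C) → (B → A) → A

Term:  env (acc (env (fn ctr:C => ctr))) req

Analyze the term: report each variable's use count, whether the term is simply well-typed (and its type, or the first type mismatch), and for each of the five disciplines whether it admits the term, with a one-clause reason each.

variable uses: req: 1×; acc: 1×; env: 2×; ctr [bound]: 1×
use order (left to right): env, acc, env, ctr, req
typing: ill-typed: non-function type B applied to an argument
ordered: ✗, fails simple typing
linear: ✗, a type mismatch blocks all five
affine: ✗, the type mismatch rejects it
relevant: ✗, not simply typable
unrestricted: ✗, fails simple typing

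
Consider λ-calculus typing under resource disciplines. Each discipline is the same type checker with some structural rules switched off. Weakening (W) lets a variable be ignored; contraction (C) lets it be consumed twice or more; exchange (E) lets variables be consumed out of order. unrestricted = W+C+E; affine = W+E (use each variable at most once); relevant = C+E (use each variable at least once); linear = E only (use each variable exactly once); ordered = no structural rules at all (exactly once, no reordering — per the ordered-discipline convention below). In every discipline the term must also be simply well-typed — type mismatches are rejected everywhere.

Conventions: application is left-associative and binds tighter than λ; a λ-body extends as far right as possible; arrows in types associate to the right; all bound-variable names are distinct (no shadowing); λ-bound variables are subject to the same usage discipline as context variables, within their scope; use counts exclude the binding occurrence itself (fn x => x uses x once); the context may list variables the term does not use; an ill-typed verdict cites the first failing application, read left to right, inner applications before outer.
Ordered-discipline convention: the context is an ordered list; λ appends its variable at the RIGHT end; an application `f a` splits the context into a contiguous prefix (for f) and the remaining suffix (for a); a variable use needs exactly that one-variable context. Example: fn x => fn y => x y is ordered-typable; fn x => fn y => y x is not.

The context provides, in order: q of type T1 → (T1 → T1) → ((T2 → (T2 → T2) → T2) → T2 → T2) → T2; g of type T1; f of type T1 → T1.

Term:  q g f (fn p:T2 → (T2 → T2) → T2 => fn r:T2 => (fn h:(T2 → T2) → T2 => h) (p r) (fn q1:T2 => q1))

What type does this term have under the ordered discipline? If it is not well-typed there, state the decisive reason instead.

term : T2
usage: q: 1; g: 1; f: 1; p [bound]: 1; r [bound]: 1; h [bound]: 1; q1 [bound]: 1
order of uses: q, g, f, h, p, r, q1
typing: well-typed at T2
per-discipline verdicts: ordered ✓, linear ✓, affine ✓, relevant ✓, unrestricted ✓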